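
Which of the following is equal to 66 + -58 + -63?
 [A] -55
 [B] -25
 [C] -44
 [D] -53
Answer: A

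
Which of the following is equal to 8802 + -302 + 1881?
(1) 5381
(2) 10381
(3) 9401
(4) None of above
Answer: 2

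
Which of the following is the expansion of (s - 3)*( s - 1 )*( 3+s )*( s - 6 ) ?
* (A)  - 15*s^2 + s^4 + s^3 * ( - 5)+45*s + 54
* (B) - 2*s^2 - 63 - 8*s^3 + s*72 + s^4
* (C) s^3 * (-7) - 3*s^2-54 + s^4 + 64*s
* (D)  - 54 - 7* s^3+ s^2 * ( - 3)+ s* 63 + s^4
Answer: D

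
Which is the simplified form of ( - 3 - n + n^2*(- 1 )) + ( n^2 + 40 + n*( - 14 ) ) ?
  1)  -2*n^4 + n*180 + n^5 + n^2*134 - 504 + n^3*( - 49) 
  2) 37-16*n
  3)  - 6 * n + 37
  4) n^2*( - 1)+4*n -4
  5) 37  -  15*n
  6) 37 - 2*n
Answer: 5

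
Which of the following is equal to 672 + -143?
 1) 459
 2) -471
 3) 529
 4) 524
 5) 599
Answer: 3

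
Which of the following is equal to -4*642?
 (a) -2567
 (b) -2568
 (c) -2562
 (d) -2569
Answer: b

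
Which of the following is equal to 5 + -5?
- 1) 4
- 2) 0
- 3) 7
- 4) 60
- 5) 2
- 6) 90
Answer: 2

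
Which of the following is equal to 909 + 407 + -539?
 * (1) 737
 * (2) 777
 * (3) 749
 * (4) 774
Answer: 2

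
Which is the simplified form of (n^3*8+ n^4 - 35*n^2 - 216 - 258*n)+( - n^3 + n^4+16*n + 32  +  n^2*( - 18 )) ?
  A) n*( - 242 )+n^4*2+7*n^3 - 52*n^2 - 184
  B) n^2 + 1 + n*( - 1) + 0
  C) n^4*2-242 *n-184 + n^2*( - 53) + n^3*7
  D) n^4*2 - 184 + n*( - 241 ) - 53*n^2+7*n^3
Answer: C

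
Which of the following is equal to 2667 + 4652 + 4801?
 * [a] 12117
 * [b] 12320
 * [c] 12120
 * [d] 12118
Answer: c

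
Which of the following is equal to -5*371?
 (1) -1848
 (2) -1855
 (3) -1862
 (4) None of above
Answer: 2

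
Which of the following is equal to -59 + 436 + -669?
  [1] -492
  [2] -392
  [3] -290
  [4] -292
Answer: 4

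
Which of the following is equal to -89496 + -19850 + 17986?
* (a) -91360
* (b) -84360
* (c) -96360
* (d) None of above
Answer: a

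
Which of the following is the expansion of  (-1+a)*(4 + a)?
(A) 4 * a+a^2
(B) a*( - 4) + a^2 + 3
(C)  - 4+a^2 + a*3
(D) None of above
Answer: C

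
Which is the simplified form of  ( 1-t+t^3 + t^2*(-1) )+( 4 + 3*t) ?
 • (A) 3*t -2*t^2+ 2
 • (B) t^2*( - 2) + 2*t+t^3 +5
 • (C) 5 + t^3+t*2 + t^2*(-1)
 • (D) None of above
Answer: C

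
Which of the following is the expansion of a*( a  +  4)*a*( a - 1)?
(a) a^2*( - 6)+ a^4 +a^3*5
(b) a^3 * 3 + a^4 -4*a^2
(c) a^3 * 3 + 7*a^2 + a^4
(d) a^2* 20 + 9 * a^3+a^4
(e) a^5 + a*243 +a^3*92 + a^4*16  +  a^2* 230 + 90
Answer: b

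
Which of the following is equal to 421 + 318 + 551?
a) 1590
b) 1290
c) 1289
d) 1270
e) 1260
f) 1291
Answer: b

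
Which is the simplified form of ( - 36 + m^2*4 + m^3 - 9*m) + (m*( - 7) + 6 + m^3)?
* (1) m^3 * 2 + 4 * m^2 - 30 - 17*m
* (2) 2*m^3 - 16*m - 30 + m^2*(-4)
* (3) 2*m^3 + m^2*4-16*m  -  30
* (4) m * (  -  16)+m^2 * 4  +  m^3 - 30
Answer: 3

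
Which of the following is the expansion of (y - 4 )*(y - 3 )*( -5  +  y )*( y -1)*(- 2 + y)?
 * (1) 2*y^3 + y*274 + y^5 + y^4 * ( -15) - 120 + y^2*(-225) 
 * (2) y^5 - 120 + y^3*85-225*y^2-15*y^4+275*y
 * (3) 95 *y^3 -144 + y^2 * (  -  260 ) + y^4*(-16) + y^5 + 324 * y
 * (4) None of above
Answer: 4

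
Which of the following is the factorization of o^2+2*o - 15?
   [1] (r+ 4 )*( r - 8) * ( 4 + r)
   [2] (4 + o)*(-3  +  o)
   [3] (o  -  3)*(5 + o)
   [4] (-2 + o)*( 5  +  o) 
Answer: 3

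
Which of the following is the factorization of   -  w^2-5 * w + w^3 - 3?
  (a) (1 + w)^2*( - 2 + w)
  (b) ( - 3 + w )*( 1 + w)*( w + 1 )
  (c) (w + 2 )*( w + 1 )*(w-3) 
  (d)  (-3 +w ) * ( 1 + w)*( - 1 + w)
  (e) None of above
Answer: b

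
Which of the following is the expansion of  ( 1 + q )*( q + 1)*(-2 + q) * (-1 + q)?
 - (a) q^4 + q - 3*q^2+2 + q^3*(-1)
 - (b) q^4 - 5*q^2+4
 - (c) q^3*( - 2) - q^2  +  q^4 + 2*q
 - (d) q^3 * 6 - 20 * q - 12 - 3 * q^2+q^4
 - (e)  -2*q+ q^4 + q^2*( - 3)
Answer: a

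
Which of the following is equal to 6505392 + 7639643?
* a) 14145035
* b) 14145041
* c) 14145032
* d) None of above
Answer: a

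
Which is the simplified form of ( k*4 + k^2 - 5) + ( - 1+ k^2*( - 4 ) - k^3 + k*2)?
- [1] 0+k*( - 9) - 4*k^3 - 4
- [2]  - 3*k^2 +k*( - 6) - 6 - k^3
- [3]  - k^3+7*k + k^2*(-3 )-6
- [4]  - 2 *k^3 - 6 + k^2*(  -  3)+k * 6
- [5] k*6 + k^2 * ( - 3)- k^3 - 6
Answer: 5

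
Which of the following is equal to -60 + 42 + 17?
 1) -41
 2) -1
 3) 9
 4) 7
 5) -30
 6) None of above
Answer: 2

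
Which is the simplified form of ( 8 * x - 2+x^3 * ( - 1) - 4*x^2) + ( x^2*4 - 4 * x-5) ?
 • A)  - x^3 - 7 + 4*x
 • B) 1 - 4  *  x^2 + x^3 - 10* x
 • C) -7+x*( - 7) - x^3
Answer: A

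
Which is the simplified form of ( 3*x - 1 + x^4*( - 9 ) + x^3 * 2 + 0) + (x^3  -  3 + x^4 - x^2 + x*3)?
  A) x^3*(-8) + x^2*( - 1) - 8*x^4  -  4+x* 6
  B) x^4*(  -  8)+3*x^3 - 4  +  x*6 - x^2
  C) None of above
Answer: B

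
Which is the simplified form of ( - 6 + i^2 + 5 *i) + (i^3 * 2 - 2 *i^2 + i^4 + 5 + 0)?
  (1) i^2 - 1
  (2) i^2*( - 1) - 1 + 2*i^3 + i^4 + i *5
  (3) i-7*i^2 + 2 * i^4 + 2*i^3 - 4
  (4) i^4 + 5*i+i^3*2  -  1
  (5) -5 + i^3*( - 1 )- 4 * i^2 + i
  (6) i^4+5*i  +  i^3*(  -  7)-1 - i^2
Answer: 2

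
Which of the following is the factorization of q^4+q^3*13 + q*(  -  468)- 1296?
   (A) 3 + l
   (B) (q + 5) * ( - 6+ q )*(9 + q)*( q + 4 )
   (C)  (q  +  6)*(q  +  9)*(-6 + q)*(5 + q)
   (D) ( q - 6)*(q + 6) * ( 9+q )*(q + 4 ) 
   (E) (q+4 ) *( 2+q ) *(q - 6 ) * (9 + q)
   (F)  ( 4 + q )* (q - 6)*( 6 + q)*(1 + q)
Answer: D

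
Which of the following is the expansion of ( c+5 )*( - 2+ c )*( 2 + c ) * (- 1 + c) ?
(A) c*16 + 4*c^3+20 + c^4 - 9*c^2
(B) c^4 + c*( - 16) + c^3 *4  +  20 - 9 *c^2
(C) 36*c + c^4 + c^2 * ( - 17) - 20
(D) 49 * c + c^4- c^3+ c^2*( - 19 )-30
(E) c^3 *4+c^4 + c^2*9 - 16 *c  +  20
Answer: B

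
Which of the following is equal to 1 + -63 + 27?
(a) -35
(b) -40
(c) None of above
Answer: a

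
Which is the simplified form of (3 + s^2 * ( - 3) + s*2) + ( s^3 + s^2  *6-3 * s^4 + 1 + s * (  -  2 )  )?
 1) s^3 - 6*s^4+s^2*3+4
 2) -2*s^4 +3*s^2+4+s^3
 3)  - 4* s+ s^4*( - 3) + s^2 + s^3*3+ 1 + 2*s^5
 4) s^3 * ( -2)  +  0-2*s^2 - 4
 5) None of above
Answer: 5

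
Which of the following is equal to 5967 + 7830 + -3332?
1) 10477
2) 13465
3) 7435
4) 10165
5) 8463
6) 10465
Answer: 6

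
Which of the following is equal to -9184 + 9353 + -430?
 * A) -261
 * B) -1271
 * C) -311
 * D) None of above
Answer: A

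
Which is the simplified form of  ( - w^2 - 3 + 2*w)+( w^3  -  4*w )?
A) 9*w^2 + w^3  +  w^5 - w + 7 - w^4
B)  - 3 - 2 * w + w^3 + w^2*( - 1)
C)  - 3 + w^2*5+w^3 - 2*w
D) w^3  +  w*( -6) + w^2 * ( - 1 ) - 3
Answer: B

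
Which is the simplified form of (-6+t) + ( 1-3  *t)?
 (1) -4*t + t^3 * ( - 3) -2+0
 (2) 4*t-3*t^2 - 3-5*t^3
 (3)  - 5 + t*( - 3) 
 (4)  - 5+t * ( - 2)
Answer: 4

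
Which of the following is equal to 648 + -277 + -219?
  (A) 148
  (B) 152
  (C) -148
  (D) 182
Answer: B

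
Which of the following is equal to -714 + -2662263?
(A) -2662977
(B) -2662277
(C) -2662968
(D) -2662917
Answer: A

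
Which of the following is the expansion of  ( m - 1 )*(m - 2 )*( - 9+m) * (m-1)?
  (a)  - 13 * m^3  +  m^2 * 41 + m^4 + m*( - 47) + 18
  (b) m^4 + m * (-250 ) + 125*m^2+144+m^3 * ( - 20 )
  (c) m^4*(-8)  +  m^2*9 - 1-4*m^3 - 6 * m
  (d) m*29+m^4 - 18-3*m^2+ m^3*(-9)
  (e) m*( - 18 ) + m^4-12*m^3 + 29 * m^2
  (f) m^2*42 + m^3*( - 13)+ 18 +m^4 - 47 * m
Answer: a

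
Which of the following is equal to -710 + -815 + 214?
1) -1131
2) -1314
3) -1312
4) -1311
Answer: 4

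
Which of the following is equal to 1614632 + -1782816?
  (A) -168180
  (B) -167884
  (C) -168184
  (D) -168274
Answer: C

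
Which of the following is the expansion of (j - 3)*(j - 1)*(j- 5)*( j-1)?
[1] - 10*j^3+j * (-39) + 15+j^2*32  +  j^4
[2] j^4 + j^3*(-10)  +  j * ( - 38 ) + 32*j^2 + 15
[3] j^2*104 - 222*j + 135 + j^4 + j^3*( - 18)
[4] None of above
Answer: 2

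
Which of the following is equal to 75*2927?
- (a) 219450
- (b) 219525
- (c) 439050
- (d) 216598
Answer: b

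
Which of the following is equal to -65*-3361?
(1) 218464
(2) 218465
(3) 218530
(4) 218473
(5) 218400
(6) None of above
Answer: 2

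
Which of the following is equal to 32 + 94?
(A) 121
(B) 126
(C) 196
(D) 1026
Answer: B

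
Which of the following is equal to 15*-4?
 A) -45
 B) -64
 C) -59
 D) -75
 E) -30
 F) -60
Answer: F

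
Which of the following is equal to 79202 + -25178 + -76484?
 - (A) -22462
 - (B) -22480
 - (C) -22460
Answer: C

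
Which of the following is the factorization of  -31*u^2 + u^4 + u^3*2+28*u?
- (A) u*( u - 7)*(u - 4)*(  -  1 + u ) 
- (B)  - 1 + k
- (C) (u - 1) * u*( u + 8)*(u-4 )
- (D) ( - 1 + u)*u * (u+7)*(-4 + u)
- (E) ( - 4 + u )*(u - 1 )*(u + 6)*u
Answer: D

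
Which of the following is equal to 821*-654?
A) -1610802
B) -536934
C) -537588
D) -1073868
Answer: B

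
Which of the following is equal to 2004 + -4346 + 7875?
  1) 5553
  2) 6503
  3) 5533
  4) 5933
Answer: 3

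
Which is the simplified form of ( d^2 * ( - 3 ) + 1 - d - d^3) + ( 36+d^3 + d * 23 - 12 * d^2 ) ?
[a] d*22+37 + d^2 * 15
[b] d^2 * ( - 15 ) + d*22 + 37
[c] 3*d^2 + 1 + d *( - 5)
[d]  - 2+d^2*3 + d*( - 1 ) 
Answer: b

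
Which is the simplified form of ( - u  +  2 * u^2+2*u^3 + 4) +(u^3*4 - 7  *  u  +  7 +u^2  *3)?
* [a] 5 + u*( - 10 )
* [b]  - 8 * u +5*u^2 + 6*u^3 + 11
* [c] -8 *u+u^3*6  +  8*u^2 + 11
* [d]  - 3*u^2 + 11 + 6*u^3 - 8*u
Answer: b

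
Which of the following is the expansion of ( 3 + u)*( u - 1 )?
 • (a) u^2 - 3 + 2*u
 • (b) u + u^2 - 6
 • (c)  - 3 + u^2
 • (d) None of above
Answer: a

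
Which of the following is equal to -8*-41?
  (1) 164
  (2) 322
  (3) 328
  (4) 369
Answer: 3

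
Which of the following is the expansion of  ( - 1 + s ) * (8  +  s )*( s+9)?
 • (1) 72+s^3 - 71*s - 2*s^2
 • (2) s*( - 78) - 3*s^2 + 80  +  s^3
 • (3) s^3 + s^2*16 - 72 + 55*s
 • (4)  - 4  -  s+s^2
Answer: 3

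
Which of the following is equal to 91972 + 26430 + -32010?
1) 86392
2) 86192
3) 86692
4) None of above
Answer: 1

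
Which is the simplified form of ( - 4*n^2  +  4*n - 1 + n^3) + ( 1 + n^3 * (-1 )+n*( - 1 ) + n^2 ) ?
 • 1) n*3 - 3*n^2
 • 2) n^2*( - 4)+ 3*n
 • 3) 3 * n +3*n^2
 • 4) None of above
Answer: 1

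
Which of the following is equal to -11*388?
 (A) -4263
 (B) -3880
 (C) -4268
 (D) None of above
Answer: C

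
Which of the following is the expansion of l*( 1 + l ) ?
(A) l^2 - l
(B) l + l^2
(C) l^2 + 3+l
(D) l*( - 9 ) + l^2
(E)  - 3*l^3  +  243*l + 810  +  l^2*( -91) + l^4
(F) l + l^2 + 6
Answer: B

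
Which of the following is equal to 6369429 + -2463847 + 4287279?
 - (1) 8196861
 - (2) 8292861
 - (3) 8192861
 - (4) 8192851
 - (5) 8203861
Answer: 3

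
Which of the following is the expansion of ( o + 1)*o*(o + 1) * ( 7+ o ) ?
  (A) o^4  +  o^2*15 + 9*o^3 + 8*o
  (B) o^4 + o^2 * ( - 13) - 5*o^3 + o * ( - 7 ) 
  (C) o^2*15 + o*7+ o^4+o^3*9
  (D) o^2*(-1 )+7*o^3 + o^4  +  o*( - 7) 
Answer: C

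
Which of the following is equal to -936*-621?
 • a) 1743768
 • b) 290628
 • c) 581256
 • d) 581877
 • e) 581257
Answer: c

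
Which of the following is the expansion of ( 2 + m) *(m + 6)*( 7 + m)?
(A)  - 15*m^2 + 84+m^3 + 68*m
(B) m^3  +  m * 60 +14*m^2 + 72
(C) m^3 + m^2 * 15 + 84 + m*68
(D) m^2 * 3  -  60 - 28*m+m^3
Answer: C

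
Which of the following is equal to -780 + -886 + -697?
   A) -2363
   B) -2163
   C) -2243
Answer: A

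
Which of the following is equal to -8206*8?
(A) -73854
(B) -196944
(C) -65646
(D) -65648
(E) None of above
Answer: D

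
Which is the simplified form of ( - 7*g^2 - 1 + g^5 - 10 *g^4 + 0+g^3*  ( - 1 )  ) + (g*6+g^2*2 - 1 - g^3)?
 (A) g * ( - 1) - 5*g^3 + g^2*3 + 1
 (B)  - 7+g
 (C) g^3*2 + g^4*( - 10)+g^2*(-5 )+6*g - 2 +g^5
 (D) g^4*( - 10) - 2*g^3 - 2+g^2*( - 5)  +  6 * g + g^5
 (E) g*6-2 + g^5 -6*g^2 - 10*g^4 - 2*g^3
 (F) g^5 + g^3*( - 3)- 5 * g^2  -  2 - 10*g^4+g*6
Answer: D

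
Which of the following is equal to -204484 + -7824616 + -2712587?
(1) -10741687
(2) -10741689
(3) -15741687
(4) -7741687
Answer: 1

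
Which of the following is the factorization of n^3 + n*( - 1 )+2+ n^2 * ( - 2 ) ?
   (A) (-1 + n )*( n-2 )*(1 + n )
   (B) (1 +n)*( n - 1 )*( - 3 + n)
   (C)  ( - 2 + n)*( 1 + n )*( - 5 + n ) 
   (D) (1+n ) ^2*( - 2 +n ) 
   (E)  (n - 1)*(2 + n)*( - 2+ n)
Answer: A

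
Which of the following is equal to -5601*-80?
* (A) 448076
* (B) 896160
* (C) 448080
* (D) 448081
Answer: C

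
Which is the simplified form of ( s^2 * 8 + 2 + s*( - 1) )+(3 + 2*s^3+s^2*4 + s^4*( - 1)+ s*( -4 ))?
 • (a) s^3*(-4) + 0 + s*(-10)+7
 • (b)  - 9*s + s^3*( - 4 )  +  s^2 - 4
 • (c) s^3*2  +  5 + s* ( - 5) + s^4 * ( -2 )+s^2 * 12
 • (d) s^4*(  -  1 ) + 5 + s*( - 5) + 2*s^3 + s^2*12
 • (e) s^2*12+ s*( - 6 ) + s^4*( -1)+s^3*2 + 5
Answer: d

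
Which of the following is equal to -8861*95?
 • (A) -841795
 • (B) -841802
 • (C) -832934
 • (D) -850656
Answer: A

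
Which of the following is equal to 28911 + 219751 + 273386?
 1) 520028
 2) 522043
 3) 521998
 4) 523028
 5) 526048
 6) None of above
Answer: 6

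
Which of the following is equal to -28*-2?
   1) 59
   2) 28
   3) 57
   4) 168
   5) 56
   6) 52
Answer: 5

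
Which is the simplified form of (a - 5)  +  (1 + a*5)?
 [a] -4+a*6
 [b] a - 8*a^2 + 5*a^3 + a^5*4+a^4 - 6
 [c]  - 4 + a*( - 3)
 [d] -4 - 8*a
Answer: a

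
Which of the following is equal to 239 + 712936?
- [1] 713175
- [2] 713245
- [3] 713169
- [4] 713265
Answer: 1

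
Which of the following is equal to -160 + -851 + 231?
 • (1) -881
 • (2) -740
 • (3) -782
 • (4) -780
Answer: 4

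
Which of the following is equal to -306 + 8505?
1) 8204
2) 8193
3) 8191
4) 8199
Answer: 4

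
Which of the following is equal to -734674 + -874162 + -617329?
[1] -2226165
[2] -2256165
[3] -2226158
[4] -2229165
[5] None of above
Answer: 1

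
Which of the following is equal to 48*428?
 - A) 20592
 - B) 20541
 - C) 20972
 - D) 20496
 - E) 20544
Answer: E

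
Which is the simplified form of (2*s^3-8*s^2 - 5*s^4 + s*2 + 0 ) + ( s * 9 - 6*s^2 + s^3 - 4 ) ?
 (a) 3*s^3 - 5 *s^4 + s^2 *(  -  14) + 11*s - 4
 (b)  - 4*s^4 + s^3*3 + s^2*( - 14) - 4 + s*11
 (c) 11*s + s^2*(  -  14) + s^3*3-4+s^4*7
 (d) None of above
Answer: a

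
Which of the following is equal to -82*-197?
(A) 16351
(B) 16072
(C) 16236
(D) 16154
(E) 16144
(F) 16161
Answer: D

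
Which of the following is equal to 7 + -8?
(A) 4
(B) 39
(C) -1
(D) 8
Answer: C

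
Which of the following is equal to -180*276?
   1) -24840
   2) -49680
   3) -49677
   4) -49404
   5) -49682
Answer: 2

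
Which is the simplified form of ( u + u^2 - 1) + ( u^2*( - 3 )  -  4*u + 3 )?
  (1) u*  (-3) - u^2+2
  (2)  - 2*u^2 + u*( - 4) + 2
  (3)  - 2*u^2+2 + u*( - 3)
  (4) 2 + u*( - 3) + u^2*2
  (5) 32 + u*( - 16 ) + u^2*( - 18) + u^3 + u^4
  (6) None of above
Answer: 3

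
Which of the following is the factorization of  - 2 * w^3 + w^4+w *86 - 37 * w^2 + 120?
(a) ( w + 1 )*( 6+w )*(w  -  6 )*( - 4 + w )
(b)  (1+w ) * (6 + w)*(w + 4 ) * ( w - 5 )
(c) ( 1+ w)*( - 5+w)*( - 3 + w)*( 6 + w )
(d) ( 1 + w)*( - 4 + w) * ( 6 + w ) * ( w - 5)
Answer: d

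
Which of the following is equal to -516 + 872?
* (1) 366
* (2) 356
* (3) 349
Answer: 2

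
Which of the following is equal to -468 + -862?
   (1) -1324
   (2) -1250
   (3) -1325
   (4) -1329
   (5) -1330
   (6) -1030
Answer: 5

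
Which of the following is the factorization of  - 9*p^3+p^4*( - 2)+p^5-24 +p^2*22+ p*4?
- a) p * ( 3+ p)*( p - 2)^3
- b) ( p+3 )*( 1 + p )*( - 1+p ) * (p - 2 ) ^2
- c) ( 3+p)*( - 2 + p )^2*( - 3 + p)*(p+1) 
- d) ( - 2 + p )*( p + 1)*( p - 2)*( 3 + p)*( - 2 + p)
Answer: d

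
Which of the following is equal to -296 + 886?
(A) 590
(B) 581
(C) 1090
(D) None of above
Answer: A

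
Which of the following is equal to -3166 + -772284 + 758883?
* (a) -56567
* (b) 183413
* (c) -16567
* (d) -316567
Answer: c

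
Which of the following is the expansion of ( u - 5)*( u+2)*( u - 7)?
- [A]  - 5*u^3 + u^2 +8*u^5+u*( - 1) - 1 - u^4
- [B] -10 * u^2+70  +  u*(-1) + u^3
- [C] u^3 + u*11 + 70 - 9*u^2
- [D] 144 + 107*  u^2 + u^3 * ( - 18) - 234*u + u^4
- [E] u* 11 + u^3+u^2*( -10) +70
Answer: E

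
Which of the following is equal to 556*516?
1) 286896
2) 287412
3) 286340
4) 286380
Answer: 1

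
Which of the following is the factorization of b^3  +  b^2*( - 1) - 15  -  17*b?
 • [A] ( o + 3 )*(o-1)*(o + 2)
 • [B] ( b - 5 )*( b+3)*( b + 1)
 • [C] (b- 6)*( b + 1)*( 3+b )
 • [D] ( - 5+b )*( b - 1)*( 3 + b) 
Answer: B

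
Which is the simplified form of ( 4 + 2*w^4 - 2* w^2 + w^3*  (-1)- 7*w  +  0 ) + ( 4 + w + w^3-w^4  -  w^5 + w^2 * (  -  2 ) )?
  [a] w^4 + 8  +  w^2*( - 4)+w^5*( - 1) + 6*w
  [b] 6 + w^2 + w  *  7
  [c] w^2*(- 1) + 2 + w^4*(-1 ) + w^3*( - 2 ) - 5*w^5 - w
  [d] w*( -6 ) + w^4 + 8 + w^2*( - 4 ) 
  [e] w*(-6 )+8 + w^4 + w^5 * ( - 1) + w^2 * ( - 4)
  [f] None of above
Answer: e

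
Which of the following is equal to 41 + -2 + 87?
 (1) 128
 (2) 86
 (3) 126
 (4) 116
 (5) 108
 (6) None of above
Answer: 3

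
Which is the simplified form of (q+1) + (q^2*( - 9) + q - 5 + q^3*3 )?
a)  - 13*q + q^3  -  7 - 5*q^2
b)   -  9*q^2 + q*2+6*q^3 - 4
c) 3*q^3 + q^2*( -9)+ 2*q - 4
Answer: c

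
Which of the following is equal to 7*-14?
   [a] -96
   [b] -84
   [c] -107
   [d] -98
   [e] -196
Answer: d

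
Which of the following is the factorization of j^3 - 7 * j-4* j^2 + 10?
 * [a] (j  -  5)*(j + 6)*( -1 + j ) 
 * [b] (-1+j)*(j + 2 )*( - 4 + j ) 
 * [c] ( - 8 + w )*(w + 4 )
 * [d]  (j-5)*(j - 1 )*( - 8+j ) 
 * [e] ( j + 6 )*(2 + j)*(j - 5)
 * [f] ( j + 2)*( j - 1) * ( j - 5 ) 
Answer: f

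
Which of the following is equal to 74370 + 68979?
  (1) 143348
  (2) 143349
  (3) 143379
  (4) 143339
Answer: 2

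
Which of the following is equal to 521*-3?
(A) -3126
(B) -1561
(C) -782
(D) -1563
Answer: D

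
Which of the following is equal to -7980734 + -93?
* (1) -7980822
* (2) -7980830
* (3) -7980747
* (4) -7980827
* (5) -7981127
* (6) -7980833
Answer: 4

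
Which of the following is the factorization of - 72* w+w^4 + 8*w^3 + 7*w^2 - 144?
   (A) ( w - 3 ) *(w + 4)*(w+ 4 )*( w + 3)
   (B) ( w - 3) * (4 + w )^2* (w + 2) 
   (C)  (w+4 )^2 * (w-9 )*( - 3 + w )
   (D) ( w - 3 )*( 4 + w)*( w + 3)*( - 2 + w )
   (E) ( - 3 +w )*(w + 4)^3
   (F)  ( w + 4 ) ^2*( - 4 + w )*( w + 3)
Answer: A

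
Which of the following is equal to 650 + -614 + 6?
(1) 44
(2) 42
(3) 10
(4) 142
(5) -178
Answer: 2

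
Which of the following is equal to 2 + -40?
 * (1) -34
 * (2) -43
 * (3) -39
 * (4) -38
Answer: 4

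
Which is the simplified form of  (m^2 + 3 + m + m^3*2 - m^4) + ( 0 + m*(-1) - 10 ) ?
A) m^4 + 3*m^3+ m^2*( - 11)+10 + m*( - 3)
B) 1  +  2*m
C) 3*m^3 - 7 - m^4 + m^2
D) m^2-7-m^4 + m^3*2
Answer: D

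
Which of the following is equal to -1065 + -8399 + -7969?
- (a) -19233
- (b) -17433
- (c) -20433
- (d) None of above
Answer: b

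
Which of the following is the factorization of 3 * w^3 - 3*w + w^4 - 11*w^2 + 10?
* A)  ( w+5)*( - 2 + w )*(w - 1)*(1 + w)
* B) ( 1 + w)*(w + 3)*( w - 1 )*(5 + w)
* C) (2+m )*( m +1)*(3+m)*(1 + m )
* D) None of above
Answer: A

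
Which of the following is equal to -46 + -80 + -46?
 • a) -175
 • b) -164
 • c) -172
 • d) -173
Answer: c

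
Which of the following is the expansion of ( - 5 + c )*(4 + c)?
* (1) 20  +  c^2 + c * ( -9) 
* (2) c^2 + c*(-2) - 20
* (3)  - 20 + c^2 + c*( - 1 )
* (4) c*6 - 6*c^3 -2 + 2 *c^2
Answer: 3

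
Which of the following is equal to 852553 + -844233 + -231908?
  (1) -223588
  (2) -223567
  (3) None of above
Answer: 1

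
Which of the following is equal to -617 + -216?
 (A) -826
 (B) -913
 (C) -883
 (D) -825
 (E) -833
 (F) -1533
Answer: E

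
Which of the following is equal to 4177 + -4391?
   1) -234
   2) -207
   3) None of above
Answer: 3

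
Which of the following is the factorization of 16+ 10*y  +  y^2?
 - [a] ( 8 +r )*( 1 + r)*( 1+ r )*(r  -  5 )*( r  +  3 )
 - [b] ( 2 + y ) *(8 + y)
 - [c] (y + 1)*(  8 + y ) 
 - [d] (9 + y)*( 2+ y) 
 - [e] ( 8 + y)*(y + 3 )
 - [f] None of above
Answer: b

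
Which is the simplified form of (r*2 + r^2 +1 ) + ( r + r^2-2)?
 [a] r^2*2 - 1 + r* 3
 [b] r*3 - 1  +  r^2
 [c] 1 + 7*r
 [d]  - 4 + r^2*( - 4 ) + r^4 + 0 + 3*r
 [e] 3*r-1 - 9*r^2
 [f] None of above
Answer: a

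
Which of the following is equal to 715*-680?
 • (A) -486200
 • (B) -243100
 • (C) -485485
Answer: A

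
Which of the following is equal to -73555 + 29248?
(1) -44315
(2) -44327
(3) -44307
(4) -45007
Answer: 3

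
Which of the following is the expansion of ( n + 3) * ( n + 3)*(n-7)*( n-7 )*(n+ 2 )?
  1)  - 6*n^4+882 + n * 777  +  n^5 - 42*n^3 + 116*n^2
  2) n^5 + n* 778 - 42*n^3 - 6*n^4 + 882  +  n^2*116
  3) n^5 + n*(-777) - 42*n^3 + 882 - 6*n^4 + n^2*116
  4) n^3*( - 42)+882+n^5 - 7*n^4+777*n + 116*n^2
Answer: 1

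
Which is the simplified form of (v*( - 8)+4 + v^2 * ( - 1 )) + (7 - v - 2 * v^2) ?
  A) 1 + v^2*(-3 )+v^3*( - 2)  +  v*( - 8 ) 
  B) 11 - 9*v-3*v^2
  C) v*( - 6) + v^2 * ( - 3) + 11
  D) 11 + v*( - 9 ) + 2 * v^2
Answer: B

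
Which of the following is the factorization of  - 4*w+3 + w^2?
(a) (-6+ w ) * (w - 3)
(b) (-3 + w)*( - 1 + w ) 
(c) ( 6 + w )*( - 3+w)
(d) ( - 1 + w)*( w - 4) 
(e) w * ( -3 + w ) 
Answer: b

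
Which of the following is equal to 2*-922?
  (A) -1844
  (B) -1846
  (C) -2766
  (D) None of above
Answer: A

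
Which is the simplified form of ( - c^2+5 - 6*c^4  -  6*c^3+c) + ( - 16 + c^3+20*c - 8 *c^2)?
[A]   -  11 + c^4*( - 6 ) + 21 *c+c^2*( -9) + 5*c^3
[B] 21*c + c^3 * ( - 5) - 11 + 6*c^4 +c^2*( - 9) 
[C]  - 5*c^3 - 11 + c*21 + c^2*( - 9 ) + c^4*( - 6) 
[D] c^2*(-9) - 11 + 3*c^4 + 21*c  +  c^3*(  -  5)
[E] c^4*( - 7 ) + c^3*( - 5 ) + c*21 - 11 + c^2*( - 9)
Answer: C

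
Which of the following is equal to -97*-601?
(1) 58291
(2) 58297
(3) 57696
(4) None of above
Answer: 2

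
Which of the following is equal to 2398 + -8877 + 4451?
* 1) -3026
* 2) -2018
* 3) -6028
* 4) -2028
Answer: 4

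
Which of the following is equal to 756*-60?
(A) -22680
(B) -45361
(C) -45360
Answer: C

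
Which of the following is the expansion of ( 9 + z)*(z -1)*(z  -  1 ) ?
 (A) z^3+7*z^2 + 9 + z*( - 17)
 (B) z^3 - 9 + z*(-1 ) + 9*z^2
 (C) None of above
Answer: A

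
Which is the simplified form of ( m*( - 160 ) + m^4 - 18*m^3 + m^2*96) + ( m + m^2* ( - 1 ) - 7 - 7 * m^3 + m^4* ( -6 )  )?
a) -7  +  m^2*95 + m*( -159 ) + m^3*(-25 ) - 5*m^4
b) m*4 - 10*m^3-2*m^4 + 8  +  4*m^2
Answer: a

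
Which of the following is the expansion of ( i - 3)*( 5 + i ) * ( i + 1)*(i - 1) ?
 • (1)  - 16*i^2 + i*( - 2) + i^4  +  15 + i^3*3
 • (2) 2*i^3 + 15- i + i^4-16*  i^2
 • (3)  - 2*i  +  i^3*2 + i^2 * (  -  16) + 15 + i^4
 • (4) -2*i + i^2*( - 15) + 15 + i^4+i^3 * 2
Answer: 3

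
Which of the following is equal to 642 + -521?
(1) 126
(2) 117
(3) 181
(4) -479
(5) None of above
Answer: 5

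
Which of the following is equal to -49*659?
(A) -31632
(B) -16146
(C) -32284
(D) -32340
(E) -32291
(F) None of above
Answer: E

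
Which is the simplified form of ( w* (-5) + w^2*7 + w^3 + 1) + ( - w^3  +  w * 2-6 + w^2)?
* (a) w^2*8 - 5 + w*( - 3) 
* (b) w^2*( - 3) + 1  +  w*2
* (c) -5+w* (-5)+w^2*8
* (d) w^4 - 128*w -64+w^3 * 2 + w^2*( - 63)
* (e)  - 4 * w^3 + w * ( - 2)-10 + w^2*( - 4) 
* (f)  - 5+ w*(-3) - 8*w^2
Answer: a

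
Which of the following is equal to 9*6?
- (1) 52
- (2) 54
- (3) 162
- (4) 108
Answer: 2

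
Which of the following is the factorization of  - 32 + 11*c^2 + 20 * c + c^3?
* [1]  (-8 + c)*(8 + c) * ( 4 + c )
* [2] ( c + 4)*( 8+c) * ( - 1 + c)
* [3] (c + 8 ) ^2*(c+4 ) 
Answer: 2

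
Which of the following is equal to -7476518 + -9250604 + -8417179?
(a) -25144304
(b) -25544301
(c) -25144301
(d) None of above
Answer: c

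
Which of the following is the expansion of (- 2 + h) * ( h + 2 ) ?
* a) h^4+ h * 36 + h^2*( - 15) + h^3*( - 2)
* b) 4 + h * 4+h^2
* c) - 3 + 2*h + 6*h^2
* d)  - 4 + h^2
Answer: d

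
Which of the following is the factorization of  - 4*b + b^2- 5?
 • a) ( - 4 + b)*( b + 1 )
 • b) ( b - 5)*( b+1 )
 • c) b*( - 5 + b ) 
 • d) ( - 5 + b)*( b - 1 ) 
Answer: b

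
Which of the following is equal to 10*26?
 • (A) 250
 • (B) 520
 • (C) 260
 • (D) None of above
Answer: C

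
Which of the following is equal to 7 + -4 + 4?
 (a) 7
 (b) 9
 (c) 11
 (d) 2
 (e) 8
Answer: a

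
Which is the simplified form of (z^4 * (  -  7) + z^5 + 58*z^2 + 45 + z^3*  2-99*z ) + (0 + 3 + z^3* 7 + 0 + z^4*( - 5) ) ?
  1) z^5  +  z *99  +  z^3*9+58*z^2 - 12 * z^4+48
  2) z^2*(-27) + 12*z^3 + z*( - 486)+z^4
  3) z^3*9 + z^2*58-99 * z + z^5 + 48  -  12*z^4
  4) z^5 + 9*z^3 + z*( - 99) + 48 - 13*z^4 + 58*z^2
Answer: 3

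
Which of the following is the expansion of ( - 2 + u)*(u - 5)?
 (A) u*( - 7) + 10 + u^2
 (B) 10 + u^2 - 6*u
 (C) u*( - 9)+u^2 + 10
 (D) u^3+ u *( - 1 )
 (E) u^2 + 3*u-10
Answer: A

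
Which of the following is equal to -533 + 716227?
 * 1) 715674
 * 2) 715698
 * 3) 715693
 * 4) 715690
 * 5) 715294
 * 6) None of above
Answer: 6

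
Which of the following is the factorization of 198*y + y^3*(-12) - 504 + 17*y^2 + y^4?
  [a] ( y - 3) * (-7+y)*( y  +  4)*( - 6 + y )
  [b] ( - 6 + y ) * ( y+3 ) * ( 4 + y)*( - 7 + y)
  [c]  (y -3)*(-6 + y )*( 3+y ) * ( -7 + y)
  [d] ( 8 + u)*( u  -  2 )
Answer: a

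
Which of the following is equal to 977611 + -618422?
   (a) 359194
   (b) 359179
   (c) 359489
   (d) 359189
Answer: d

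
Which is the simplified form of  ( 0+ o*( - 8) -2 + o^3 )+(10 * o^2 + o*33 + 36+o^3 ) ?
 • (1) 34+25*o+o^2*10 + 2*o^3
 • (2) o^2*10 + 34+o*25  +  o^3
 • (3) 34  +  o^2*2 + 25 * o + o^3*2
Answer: 1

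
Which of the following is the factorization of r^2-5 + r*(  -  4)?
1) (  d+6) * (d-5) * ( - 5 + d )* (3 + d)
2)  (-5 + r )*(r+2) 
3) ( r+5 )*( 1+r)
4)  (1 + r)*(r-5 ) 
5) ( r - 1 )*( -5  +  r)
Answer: 4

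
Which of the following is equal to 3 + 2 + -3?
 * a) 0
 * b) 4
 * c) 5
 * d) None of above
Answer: d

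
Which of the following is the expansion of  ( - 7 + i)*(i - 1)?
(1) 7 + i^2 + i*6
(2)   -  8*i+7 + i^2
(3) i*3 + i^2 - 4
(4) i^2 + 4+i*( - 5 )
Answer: 2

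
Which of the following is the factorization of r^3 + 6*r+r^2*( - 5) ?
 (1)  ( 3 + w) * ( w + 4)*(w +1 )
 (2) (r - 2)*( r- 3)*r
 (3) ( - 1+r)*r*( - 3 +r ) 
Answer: 2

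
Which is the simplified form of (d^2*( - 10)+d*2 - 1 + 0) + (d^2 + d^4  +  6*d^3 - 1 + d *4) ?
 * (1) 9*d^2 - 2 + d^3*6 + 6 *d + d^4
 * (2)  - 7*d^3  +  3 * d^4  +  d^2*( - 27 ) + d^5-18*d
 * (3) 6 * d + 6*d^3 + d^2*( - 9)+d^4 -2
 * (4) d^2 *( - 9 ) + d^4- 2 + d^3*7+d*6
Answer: 3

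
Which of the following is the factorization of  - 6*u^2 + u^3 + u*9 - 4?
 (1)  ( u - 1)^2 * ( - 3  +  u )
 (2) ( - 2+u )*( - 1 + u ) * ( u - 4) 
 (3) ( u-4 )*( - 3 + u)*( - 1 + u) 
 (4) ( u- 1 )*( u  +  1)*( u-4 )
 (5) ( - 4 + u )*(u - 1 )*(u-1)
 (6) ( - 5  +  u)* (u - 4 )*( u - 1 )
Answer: 5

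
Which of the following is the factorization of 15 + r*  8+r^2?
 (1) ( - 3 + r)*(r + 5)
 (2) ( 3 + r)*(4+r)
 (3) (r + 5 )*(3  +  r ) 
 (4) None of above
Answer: 3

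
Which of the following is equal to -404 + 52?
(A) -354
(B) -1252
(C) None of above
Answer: C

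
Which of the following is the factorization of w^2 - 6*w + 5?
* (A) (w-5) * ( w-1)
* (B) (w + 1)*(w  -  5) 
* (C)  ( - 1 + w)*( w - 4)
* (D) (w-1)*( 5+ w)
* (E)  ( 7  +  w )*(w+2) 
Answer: A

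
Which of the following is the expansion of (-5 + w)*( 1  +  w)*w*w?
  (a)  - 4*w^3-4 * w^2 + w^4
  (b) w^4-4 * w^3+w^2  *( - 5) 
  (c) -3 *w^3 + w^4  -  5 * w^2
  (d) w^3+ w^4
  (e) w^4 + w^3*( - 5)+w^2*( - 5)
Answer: b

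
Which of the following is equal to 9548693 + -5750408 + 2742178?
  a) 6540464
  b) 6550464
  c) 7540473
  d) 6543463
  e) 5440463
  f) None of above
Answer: f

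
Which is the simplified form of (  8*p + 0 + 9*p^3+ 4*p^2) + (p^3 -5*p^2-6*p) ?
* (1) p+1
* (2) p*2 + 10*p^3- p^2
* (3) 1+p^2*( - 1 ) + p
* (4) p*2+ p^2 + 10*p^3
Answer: 2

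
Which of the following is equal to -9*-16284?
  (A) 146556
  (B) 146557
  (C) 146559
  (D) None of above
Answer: A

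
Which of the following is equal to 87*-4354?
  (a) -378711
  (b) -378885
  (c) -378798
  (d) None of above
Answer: c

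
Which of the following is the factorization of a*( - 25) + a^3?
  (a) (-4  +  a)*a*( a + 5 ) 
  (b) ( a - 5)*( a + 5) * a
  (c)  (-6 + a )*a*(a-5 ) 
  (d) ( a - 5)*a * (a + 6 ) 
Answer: b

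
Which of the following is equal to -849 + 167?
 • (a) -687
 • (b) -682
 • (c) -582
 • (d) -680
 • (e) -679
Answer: b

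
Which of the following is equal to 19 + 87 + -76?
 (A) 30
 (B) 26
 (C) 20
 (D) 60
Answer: A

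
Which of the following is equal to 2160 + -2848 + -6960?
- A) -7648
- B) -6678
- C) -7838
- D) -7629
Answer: A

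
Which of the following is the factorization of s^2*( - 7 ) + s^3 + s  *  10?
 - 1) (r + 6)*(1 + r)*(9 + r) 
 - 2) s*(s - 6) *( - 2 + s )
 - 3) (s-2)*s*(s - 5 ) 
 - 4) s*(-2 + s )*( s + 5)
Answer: 3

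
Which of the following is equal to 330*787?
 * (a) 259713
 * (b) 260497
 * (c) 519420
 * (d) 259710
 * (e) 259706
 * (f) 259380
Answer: d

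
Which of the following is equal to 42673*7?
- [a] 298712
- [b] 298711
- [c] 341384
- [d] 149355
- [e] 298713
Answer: b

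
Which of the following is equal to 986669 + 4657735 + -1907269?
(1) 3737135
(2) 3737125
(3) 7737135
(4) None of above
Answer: 1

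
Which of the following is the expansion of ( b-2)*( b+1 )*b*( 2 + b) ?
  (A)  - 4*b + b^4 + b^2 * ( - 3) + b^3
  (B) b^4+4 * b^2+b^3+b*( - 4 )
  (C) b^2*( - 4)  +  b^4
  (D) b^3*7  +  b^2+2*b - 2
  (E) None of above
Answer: E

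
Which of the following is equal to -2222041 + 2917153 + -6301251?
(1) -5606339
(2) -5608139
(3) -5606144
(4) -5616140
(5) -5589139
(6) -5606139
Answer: 6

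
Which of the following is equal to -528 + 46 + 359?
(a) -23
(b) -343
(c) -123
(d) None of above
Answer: c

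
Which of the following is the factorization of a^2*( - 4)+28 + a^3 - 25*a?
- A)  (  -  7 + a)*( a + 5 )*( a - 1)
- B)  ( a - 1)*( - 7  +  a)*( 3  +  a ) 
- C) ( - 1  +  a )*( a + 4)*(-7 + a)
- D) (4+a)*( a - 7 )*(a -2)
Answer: C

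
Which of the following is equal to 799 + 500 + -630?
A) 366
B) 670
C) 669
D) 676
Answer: C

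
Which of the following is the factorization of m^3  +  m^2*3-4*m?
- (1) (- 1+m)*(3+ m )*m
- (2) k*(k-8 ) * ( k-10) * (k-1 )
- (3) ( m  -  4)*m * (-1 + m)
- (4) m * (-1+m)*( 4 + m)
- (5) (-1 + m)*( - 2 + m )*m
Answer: 4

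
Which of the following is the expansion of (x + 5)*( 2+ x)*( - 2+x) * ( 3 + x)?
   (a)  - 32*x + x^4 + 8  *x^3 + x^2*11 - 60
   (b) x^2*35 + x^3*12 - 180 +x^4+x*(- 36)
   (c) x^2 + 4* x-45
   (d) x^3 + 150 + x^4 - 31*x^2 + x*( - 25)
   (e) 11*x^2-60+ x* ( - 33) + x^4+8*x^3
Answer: a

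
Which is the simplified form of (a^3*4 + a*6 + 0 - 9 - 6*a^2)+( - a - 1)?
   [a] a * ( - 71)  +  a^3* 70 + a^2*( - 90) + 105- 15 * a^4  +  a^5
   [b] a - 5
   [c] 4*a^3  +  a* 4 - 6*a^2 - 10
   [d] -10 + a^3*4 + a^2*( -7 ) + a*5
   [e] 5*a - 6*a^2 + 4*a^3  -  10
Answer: e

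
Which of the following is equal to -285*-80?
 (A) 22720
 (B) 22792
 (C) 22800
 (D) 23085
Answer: C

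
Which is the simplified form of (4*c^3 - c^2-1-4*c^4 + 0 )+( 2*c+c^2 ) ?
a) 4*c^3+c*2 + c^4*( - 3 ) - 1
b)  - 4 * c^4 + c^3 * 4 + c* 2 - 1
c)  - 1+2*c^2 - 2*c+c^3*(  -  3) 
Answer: b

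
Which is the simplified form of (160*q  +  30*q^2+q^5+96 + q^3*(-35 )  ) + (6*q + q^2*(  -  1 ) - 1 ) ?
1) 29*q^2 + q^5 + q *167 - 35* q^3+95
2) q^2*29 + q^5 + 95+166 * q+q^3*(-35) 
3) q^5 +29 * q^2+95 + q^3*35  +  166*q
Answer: 2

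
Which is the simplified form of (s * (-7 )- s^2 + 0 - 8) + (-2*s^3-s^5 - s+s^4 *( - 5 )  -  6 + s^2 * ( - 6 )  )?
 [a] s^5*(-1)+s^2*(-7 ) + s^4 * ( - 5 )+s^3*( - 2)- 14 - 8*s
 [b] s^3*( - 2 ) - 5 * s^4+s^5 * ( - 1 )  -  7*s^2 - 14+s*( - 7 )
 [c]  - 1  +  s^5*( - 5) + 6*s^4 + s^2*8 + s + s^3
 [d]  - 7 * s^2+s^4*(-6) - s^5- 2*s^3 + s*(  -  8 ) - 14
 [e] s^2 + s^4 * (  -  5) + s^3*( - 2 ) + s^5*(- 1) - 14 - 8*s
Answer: a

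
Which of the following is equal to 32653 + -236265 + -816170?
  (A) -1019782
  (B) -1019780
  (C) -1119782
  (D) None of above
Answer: A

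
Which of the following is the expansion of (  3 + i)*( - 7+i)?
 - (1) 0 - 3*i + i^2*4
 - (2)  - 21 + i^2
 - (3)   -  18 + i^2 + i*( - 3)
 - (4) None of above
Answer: 4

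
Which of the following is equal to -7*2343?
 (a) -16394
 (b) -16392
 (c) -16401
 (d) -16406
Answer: c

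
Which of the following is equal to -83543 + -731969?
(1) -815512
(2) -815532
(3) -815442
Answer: 1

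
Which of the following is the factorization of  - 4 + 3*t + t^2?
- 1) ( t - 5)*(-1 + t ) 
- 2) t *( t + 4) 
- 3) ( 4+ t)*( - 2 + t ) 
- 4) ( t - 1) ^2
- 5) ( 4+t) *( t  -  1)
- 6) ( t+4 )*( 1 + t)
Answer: 5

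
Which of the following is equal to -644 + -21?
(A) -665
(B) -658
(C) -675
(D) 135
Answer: A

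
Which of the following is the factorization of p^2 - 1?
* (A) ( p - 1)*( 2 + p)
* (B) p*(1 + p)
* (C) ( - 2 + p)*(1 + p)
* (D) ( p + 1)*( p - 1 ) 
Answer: D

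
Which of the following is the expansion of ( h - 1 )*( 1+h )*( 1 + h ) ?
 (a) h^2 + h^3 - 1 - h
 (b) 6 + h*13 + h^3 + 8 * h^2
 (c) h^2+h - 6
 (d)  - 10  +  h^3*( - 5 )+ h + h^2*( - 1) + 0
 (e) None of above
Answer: a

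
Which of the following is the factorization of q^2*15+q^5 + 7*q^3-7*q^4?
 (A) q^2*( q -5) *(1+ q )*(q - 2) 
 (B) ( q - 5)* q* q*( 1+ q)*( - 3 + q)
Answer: B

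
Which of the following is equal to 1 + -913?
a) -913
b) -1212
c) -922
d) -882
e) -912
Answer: e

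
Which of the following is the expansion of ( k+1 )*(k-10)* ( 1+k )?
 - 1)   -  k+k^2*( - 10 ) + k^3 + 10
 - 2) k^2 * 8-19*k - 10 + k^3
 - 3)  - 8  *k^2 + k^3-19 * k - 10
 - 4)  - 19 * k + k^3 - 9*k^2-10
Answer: 3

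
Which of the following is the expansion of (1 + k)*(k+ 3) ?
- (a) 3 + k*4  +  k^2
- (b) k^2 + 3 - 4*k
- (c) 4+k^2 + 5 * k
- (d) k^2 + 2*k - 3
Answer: a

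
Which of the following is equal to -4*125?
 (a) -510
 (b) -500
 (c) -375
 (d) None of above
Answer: b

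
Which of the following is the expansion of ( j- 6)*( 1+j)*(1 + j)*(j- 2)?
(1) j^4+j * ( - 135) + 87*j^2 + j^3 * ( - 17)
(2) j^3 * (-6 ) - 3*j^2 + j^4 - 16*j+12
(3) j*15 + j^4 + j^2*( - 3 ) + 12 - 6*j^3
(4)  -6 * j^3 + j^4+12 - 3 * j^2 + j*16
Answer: 4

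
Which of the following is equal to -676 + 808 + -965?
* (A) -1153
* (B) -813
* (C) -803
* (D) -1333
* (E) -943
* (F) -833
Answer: F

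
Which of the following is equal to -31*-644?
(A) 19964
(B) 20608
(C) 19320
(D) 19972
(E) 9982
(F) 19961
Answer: A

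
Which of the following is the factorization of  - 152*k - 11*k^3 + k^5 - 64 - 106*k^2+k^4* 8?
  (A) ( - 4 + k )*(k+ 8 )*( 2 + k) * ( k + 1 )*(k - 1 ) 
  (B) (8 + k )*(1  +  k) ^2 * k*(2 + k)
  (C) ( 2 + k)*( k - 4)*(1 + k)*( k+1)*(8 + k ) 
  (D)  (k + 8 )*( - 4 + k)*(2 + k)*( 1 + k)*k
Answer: C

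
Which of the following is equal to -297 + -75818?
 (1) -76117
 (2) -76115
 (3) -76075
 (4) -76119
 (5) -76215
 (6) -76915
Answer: 2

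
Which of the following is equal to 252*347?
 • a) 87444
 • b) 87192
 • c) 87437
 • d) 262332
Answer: a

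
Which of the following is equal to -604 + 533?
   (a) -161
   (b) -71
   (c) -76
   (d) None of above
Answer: b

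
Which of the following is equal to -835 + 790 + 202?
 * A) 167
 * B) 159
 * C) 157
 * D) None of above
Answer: C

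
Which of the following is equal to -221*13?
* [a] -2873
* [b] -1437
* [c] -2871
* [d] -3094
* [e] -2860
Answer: a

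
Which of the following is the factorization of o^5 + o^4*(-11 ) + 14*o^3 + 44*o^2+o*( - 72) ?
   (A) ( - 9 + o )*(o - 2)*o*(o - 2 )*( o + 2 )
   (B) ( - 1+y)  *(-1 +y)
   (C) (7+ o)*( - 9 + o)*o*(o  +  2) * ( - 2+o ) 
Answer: A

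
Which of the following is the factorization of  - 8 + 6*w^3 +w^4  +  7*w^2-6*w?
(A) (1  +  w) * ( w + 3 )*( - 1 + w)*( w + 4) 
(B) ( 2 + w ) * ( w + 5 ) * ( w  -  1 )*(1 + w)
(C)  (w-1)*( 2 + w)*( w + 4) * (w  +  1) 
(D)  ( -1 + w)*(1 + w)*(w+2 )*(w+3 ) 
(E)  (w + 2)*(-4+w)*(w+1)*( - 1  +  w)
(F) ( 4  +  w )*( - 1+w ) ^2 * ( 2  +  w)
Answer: C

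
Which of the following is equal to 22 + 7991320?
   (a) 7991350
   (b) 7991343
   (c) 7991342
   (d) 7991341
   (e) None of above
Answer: c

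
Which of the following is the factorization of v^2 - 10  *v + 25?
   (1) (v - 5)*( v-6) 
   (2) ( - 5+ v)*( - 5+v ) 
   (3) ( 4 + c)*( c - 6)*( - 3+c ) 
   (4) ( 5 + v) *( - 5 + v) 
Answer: 2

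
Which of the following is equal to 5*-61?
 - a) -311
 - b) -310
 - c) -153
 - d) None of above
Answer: d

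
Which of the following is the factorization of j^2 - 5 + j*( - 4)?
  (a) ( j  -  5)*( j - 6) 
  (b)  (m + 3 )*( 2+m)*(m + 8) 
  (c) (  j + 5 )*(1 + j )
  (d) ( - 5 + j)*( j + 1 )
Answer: d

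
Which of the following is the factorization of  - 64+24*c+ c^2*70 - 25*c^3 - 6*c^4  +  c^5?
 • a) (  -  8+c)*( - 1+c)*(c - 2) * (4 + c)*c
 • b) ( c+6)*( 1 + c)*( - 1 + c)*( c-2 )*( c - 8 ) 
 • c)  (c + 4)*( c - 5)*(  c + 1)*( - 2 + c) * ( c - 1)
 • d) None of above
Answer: d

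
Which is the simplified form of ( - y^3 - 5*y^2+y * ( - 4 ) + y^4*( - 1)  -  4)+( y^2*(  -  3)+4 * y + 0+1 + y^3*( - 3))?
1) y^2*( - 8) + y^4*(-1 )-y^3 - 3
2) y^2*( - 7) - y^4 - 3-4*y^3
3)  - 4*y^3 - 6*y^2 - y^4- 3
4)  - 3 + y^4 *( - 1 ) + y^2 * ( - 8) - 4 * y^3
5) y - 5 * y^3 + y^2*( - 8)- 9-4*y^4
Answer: 4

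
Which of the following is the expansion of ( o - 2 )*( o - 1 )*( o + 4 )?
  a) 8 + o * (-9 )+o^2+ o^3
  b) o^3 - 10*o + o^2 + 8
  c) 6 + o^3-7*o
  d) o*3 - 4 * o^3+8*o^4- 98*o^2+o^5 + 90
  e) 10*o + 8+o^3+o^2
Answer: b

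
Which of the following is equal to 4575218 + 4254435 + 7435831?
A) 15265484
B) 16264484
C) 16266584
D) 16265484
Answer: D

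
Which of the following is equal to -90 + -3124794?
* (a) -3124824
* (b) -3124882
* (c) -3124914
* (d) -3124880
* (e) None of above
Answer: e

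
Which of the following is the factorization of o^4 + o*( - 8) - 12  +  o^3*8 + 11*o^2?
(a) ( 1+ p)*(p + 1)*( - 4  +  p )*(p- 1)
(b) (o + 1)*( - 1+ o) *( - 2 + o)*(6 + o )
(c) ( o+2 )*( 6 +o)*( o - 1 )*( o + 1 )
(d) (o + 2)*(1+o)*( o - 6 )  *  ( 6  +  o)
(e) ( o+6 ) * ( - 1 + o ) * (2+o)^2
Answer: c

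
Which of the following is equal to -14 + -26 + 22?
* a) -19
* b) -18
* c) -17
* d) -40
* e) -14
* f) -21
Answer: b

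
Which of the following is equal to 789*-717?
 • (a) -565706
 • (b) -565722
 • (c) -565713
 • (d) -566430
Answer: c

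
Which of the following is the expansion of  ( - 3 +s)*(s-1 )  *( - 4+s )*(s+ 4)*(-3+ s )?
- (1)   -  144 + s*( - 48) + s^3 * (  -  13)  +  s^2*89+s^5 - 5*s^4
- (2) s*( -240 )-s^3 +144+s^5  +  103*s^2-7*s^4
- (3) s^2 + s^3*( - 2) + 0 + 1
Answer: 2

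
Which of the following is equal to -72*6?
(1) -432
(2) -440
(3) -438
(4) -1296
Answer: 1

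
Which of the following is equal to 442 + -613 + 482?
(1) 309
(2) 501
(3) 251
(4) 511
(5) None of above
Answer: 5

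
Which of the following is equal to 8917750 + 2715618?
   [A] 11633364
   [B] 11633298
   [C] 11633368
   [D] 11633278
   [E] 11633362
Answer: C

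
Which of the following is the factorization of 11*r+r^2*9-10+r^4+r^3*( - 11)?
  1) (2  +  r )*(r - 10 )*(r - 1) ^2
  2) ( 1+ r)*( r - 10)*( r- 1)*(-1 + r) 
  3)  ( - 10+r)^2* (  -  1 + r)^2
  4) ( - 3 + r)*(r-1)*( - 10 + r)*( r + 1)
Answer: 2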